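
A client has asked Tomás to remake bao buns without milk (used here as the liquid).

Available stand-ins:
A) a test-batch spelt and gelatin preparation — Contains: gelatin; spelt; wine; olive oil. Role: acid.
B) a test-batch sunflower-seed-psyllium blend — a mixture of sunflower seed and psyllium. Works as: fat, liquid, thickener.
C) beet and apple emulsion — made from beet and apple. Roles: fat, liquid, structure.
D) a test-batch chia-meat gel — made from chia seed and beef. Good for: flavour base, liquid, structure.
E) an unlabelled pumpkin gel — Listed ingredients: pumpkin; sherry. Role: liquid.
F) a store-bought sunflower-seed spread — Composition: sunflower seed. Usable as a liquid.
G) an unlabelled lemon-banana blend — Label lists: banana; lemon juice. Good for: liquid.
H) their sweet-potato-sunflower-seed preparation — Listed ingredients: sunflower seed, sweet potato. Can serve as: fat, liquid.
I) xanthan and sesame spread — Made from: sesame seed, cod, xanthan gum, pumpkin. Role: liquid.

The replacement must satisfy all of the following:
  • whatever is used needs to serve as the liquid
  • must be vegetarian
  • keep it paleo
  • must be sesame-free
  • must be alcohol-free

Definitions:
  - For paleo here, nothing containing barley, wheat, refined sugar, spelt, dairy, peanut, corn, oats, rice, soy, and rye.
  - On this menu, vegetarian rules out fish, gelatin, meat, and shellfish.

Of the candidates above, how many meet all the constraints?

5

A: not usable as a liquid; has spelt, so not paleo (and 2 more) — no
B: only psyllium and sunflower seed; none excluded — valid
C: only beet and apple; none excluded — valid
D: has beef, so not vegetarian — no
E: has sherry, so not alcohol-free — out
F: only sunflower seed; none excluded — keep
G: no alcohol, paleo — valid
H: nothing on the exclusion list — keep
I: has cod, so not vegetarian; has sesame seed, so not sesame-free — out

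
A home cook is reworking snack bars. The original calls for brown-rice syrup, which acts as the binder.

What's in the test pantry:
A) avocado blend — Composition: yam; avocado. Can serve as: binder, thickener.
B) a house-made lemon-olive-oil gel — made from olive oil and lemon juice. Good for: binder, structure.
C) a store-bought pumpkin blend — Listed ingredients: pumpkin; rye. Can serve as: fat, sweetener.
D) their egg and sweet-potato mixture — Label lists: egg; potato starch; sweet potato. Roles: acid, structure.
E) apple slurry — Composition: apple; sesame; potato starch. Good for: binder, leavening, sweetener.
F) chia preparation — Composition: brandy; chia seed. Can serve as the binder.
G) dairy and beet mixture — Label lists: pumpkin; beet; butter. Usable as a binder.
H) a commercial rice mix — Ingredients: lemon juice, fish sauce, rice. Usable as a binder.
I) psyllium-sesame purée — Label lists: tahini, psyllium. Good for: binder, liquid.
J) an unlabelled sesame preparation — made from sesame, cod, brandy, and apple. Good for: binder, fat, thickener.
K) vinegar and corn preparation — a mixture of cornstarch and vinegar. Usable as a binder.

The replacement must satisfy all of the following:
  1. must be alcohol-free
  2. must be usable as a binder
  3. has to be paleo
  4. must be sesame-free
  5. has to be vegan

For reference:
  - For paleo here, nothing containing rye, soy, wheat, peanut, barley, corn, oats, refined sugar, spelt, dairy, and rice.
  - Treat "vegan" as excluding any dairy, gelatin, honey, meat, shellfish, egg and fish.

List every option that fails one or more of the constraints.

C, D, E, F, G, H, I, J, K

A: only yam and avocado; none excluded — OK
B: only olive oil and lemon juice; none excluded — valid
C: not usable as a binder; has rye, so not paleo — no
D: not usable as a binder; has egg, so not vegan — out
E: has sesame, so not sesame-free — reject
F: has brandy, so not alcohol-free — reject
G: has butter, so not paleo; has butter, so not vegan — no
H: has rice, so not paleo; has fish sauce, so not vegan — no
I: has tahini, so not sesame-free — no
J: has cod, so not vegan; has sesame, so not sesame-free (and 1 more) — no
K: has cornstarch, so not paleo — reject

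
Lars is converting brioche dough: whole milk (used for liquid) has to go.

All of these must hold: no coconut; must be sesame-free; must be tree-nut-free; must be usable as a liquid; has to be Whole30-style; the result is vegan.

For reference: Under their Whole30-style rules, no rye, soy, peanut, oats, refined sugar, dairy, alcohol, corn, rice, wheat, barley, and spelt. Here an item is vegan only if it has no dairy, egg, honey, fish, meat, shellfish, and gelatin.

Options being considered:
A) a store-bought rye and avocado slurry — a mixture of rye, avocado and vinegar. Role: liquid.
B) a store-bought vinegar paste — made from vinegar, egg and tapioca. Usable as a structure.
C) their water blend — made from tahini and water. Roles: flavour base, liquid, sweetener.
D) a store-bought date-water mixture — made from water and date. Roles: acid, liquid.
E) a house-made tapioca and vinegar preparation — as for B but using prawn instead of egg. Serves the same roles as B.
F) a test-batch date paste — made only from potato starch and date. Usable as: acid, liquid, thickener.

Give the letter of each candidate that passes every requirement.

A: has rye, so not Whole30-style — out
B: not usable as a liquid; has egg, so not vegan — reject
C: has tahini, so not sesame-free — no
D: no tree nuts, no sesame — OK
E: not usable as a liquid; has prawn, so not vegan — reject
F: works as a liquid, no tree nuts, no sesame — keep

D, F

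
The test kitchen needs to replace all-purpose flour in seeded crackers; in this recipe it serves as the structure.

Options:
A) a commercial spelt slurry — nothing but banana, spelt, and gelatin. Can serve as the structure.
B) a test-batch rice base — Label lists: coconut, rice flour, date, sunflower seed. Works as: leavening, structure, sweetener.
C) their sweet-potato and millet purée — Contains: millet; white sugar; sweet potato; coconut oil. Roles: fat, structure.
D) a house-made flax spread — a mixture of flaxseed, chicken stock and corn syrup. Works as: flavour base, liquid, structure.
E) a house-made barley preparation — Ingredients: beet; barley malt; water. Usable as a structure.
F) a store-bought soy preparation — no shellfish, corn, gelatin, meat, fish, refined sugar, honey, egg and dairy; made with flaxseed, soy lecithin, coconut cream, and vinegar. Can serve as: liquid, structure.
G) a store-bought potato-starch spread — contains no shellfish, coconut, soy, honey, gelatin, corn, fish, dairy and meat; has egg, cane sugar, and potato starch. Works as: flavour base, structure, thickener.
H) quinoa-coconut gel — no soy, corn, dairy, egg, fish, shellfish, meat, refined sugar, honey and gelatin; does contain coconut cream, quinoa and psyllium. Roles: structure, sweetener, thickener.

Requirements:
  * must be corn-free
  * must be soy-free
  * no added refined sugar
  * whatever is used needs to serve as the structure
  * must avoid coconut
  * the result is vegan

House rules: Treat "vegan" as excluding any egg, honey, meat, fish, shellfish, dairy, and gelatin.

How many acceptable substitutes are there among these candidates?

A: has gelatin, so not vegan — out
B: has coconut, so not coconut-free — out
C: has coconut oil, so not coconut-free; has white sugar, so not no-added-sugar — reject
D: has chicken stock, so not vegan; has corn syrup, so not corn-free — no
E: no refined sugar, no corn — OK
F: has coconut cream, so not coconut-free; has soy lecithin, so not soy-free — out
G: has egg, so not vegan; has cane sugar, so not no-added-sugar — out
H: has coconut cream, so not coconut-free — no

1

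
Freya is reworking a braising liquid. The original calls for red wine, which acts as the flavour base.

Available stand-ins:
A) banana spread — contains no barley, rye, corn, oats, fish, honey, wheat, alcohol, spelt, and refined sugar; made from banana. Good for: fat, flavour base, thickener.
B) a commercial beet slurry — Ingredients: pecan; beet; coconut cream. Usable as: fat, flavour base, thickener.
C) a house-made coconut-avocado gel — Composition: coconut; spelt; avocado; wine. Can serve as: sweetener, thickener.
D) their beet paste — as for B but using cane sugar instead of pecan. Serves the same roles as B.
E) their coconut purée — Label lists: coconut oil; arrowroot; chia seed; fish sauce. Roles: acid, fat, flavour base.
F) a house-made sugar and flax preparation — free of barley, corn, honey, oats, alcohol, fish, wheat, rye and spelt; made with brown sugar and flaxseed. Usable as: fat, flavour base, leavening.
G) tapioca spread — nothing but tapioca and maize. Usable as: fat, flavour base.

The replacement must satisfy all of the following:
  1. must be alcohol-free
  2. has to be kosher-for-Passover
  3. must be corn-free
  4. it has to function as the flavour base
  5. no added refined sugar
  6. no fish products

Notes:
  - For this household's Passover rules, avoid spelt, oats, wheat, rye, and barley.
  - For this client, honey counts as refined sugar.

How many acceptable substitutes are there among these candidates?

2

A: no corn, no fish — valid
B: works as a flavour base, no fish, no alcohol — valid
C: not usable as a flavour base; has spelt, so not kosher-for-Passover (and 1 more) — out
D: has cane sugar, so not no-added-sugar — reject
E: has fish sauce, so not fish-free — out
F: has brown sugar, so not no-added-sugar — no
G: has maize, so not corn-free — no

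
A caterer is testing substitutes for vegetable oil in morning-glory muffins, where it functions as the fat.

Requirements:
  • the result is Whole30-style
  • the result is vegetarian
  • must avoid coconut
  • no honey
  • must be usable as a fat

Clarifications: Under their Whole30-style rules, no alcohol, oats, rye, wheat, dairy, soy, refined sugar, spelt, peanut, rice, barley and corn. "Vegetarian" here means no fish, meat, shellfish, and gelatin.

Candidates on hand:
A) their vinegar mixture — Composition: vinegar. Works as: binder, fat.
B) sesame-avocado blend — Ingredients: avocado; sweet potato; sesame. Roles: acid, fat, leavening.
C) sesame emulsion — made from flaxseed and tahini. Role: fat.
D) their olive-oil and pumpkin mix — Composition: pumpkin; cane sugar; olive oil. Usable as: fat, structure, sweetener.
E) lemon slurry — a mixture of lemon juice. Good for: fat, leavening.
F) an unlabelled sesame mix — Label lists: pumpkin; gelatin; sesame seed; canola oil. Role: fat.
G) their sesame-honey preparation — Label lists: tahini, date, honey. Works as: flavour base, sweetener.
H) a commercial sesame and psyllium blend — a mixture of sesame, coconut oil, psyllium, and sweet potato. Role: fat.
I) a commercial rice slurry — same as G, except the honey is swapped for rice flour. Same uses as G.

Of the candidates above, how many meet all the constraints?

A: all constraints satisfied — OK
B: only sesame, avocado and sweet potato; none excluded — OK
C: vegetarian, no coconut — OK
D: has cane sugar, so not Whole30-style — no
E: only lemon juice; none excluded — valid
F: has gelatin, so not vegetarian — reject
G: not usable as a fat; has honey, so not honey-free — out
H: has coconut oil, so not coconut-free — no
I: not usable as a fat; has rice flour, so not Whole30-style — out

4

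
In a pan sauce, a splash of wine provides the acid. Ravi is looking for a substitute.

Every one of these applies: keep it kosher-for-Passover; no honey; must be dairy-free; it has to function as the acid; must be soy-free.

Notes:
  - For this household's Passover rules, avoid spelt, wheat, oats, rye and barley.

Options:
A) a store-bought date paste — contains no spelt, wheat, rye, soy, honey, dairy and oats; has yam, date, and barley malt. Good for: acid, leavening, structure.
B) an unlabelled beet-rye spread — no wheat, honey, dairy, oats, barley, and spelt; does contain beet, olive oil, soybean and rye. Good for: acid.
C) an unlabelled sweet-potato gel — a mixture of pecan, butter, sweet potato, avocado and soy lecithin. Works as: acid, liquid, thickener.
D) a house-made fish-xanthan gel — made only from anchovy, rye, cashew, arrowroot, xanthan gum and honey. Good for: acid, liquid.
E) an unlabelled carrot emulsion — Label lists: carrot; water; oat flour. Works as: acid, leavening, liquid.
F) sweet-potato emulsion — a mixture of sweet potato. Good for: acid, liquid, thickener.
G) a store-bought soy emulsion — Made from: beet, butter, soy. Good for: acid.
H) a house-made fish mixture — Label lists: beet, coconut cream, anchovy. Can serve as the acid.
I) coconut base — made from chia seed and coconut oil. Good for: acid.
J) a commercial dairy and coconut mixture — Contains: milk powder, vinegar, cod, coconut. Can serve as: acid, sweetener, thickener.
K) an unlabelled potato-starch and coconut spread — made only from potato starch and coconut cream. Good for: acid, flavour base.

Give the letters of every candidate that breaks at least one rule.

A: has barley malt, so not kosher-for-Passover — reject
B: has rye, so not kosher-for-Passover; has soybean, so not soy-free — out
C: has soy lecithin, so not soy-free; has butter, so not dairy-free — out
D: has rye, so not kosher-for-Passover; has honey, so not honey-free — no
E: has oat flour, so not kosher-for-Passover — out
F: works as an acid, no soy, kosher-for-Passover — OK
G: has soy, so not soy-free; has butter, so not dairy-free — no
H: all constraints satisfied — OK
I: nothing on the exclusion list — OK
J: has milk powder, so not dairy-free — reject
K: only coconut cream and potato starch; none excluded — OK

A, B, C, D, E, G, J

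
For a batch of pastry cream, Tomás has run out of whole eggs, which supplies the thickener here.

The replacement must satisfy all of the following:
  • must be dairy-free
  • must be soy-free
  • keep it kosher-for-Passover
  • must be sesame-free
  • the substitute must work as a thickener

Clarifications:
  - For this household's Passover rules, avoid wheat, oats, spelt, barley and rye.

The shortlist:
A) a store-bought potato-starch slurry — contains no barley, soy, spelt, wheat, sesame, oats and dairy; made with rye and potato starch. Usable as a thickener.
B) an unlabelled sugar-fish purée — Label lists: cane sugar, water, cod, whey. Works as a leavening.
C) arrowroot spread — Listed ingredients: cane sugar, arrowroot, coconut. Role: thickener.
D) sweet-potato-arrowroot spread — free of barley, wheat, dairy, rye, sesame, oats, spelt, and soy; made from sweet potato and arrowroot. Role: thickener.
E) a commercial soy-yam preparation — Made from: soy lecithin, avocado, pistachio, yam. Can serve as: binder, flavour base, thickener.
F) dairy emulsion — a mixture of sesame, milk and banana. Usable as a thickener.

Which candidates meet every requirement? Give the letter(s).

A: has rye, so not kosher-for-Passover — reject
B: not usable as a thickener; has whey, so not dairy-free — reject
C: no soy, no sesame — OK
D: no soy, kosher-for-Passover — keep
E: has soy lecithin, so not soy-free — out
F: has milk, so not dairy-free; has sesame, so not sesame-free — reject

C, D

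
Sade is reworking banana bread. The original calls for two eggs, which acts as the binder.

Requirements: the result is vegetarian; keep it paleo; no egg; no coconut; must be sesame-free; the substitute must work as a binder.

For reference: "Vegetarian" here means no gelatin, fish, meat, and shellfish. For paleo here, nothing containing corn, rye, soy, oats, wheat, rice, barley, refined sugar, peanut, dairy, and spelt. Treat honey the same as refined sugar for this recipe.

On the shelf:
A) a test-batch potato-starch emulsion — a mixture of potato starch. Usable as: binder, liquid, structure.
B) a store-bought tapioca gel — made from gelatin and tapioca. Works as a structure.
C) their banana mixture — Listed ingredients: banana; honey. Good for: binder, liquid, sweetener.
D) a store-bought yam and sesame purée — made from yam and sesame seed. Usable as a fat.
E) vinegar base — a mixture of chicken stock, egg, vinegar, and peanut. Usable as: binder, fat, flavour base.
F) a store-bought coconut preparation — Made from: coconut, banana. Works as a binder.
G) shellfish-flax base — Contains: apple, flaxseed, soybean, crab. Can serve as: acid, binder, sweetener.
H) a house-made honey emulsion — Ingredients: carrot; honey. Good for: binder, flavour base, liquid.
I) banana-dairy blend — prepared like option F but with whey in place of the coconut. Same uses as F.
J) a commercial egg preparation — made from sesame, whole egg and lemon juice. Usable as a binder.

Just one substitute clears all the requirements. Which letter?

A: all constraints satisfied — valid
B: not usable as a binder; has gelatin, so not vegetarian — reject
C: has honey, so not paleo — out
D: not usable as a binder; has sesame seed, so not sesame-free — no
E: has chicken stock, so not vegetarian; has peanut, so not paleo (and 1 more) — reject
F: has coconut, so not coconut-free — out
G: has crab, so not vegetarian; has soybean, so not paleo — out
H: has honey, so not paleo — out
I: has whey, so not paleo — reject
J: has sesame, so not sesame-free; has whole egg, so not egg-free — no

A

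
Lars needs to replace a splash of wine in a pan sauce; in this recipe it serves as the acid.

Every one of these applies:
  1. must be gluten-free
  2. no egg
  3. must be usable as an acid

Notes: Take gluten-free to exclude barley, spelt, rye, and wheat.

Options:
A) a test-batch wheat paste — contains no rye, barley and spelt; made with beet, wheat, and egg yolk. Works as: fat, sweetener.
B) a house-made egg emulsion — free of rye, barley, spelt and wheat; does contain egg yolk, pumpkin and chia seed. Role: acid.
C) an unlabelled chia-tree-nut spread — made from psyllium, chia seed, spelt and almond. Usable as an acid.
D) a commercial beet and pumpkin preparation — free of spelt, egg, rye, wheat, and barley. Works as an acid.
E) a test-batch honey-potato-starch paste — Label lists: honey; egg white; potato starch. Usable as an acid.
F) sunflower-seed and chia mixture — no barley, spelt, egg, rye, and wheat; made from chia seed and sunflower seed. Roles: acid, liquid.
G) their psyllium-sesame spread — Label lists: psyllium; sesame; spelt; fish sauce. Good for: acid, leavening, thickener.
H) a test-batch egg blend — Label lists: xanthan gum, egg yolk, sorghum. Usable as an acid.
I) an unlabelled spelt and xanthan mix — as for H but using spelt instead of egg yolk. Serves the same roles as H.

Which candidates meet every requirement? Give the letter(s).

D, F

A: not usable as an acid; has wheat, so not gluten-free (and 1 more) — out
B: has egg yolk, so not egg-free — out
C: has spelt, so not gluten-free — out
D: works as an acid, no egg, gluten-free — OK
E: has egg white, so not egg-free — no
F: works as an acid, no egg, gluten-free — valid
G: has spelt, so not gluten-free — out
H: has egg yolk, so not egg-free — reject
I: has spelt, so not gluten-free — no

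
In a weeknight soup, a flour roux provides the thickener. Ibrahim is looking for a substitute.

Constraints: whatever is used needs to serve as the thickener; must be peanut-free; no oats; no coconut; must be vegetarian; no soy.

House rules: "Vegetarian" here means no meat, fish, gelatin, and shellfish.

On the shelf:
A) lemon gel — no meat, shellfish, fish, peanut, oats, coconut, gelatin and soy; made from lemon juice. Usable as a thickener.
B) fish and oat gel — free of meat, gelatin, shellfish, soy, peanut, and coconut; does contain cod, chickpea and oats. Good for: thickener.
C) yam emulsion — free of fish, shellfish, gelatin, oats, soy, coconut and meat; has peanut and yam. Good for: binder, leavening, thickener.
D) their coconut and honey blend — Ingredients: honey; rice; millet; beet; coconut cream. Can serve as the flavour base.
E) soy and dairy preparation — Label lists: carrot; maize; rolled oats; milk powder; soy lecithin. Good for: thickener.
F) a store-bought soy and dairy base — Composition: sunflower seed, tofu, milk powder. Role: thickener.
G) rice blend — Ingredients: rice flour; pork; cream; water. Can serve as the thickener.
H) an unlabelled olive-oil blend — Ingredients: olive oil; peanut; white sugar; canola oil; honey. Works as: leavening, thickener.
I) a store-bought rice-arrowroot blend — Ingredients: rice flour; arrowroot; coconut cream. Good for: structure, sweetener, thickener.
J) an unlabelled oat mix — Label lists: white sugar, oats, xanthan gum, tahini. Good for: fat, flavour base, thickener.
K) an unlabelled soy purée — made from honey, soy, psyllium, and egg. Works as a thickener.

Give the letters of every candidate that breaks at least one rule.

B, C, D, E, F, G, H, I, J, K

A: all constraints satisfied — valid
B: has cod, so not vegetarian; has oats, so not oat-free — out
C: has peanut, so not peanut-free — no
D: not usable as a thickener; has coconut cream, so not coconut-free — out
E: has rolled oats, so not oat-free; has soy lecithin, so not soy-free — no
F: has tofu, so not soy-free — reject
G: has pork, so not vegetarian — out
H: has peanut, so not peanut-free — no
I: has coconut cream, so not coconut-free — no
J: has oats, so not oat-free — out
K: has soy, so not soy-free — reject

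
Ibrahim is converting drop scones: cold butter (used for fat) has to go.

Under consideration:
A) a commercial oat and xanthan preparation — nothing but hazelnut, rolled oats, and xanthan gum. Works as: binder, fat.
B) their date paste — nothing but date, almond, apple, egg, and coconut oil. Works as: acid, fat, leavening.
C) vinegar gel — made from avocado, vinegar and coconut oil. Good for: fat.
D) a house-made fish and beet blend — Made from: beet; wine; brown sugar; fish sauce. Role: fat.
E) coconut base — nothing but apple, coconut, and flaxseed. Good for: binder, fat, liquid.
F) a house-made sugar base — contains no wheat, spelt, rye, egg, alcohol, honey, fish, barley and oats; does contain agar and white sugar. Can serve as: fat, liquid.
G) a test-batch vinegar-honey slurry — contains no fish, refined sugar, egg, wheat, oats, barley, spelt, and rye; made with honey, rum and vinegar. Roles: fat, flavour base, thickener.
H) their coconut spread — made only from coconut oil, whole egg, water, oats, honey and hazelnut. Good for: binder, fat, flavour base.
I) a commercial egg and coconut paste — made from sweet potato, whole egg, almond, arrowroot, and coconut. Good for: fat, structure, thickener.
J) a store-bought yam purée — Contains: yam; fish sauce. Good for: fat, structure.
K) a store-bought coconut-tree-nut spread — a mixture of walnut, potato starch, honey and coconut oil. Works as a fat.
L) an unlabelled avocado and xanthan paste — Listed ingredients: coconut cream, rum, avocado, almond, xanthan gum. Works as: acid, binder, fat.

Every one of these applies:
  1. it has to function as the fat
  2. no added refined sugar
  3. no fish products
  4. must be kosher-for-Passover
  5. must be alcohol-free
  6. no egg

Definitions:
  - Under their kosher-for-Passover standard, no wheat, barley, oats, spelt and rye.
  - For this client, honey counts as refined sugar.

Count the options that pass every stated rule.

A: has rolled oats, so not kosher-for-Passover — out
B: has egg, so not egg-free — no
C: every rule checks out — valid
D: has fish sauce, so not fish-free; has brown sugar, so not no-added-sugar (and 1 more) — no
E: works as a fat, kosher-for-Passover, no-added-sugar — keep
F: has white sugar, so not no-added-sugar — reject
G: has honey, so not no-added-sugar; has rum, so not alcohol-free — no
H: has oats, so not kosher-for-Passover; has whole egg, so not egg-free (and 1 more) — no
I: has whole egg, so not egg-free — reject
J: has fish sauce, so not fish-free — reject
K: has honey, so not no-added-sugar — out
L: has rum, so not alcohol-free — no

2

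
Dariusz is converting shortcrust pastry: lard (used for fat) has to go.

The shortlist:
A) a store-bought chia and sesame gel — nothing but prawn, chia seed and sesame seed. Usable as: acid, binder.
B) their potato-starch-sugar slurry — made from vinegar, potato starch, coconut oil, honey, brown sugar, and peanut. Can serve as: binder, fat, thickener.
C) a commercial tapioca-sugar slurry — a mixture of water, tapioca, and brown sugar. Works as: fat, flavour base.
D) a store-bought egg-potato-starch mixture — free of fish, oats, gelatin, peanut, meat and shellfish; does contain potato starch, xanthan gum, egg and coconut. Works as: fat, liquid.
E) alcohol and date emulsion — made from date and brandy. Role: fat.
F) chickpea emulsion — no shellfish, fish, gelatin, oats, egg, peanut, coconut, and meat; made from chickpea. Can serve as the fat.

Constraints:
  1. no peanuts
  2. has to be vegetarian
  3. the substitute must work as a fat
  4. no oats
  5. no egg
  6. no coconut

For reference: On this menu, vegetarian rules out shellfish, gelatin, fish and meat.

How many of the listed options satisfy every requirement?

3

A: not usable as a fat; has prawn, so not vegetarian — no
B: has peanut, so not peanut-free; has coconut oil, so not coconut-free — reject
C: only brown sugar, water and tapioca; none excluded — valid
D: has egg, so not egg-free; has coconut, so not coconut-free — reject
E: only brandy and date; none excluded — OK
F: works as a fat, no peanut, vegetarian — OK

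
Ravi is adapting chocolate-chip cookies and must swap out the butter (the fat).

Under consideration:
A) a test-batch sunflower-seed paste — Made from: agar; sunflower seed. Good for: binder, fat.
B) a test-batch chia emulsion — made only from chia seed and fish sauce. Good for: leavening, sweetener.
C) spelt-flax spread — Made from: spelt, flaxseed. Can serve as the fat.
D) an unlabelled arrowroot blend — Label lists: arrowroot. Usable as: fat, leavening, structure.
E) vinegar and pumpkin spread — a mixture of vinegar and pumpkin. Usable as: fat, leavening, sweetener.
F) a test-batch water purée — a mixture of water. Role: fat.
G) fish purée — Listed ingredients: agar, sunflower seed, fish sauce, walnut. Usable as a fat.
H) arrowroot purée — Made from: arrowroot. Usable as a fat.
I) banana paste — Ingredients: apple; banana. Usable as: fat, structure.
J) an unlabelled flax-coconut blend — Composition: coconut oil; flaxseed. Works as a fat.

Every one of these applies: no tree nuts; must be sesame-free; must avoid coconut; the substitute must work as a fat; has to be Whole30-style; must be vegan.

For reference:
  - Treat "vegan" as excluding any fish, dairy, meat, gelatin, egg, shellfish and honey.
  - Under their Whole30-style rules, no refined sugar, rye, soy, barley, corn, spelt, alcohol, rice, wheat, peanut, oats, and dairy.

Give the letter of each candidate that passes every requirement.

A: every rule checks out — keep
B: not usable as a fat; has fish sauce, so not vegan — out
C: has spelt, so not Whole30-style — out
D: only arrowroot; none excluded — keep
E: works as a fat, vegan, no tree nuts — valid
F: all constraints satisfied — keep
G: has fish sauce, so not vegan; has walnut, so not tree-nut-free — no
H: only arrowroot; none excluded — OK
I: all constraints satisfied — valid
J: has coconut oil, so not coconut-free — reject

A, D, E, F, H, I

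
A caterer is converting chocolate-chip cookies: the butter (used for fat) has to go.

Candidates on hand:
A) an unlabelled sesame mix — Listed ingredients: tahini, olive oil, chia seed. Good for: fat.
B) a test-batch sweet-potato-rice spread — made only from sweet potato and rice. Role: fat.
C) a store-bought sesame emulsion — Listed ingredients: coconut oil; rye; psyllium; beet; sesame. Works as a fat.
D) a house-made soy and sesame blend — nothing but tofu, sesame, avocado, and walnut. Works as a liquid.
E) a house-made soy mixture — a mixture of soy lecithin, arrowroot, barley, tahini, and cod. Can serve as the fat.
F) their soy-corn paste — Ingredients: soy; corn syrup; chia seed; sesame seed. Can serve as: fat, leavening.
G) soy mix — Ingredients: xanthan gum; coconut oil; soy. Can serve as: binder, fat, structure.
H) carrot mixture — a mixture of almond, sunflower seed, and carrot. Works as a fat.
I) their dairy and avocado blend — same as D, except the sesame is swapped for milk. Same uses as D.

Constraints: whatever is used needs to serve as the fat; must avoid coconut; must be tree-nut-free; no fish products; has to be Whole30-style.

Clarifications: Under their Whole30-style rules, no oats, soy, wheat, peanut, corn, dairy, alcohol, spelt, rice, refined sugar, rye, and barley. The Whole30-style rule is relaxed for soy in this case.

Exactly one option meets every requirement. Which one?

A

A: only tahini, chia seed, and olive oil; none excluded — valid
B: has rice, so not Whole30-style — out
C: has rye, so not Whole30-style; has coconut oil, so not coconut-free — reject
D: not usable as a fat; has walnut, so not tree-nut-free — reject
E: has barley, so not Whole30-style; has cod, so not fish-free — no
F: has corn syrup, so not Whole30-style — reject
G: has coconut oil, so not coconut-free — out
H: has almond, so not tree-nut-free — reject
I: not usable as a fat; has milk, so not Whole30-style (and 1 more) — no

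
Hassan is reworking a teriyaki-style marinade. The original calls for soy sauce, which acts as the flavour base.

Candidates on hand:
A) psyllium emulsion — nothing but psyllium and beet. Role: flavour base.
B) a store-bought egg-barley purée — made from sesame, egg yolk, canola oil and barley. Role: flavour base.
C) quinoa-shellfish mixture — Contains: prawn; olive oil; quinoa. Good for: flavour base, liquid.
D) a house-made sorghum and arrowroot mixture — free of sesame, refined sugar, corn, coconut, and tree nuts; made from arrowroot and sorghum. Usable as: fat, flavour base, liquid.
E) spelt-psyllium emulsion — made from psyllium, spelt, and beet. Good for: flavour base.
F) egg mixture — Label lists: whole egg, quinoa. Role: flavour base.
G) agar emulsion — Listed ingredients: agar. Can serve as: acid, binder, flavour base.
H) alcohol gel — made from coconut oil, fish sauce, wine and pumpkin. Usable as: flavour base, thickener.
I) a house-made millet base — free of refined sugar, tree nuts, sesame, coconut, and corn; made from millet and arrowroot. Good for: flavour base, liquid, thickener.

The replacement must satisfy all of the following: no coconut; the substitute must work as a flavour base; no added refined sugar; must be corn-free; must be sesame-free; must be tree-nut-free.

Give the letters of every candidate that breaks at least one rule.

A: all constraints satisfied — keep
B: has sesame, so not sesame-free — no
C: only prawn, quinoa and olive oil; none excluded — valid
D: all constraints satisfied — keep
E: nothing on the exclusion list — keep
F: only whole egg and quinoa; none excluded — valid
G: all constraints satisfied — OK
H: has coconut oil, so not coconut-free — out
I: nothing on the exclusion list — keep

B, H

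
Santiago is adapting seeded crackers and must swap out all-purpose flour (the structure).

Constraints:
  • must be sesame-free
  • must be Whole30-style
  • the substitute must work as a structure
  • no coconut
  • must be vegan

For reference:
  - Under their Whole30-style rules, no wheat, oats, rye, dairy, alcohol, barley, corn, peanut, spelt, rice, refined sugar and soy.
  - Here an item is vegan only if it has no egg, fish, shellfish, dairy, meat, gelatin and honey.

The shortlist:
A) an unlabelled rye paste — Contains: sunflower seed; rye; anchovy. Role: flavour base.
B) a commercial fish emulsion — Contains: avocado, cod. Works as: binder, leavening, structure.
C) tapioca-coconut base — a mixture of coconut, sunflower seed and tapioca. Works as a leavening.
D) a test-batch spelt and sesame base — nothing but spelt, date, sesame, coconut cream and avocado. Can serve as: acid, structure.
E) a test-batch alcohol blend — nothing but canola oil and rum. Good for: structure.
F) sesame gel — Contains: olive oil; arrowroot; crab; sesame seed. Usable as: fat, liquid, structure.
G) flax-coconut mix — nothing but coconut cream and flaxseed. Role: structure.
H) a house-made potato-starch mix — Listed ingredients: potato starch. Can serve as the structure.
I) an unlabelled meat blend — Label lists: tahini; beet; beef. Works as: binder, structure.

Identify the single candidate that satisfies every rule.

A: not usable as a structure; has rye, so not Whole30-style (and 1 more) — out
B: has cod, so not vegan — no
C: not usable as a structure; has coconut, so not coconut-free — no
D: has spelt, so not Whole30-style; has coconut cream, so not coconut-free (and 1 more) — no
E: has rum, so not Whole30-style — no
F: has crab, so not vegan; has sesame seed, so not sesame-free — no
G: has coconut cream, so not coconut-free — out
H: no sesame, Whole30-style — valid
I: has beef, so not vegan; has tahini, so not sesame-free — out

H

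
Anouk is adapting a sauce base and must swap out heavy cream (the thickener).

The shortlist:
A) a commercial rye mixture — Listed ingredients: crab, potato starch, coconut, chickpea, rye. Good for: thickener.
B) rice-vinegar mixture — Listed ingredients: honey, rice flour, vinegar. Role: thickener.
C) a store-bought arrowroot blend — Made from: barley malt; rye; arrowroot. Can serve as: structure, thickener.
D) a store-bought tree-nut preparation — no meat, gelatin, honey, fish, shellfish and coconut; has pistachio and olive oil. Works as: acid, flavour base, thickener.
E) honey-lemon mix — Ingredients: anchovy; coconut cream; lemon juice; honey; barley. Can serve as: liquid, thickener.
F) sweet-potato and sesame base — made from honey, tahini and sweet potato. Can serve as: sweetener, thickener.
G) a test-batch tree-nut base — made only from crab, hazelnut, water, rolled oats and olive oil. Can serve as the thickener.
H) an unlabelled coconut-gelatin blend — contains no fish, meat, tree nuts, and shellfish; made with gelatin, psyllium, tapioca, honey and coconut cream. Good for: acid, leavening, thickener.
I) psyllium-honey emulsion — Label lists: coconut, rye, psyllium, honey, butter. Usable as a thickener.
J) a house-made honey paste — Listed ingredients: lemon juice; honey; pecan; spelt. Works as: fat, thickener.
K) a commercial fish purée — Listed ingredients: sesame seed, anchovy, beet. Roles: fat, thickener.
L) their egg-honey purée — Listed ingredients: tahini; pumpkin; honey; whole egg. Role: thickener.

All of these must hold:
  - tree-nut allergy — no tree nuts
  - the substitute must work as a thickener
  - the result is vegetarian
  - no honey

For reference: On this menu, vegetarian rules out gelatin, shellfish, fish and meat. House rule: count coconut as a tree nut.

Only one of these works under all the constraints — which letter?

C

A: has crab, so not vegetarian; has coconut, so not tree-nut-free — reject
B: has honey, so not honey-free — reject
C: nothing on the exclusion list — valid
D: has pistachio, so not tree-nut-free — out
E: has anchovy, so not vegetarian; has honey, so not honey-free (and 1 more) — out
F: has honey, so not honey-free — out
G: has crab, so not vegetarian; has hazelnut, so not tree-nut-free — no
H: has gelatin, so not vegetarian; has honey, so not honey-free (and 1 more) — no
I: has honey, so not honey-free; has coconut, so not tree-nut-free — out
J: has honey, so not honey-free; has pecan, so not tree-nut-free — reject
K: has anchovy, so not vegetarian — no
L: has honey, so not honey-free — out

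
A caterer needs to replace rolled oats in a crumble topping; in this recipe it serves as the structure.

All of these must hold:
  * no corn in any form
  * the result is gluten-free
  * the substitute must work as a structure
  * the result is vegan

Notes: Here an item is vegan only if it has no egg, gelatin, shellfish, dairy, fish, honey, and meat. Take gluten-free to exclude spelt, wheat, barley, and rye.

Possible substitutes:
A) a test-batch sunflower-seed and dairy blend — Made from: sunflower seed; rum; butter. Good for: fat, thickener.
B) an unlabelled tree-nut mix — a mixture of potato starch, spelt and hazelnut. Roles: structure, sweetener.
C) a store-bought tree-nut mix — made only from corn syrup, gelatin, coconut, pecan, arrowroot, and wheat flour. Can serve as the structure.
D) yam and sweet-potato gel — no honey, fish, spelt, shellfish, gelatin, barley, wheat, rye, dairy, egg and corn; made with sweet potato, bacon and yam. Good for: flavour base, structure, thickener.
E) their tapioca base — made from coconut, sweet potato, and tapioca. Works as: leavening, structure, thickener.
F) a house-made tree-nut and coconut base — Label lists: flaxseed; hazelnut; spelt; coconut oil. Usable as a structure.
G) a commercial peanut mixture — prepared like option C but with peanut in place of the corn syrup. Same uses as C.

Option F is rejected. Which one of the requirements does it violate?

gluten-free

usable as a structure: satisfied
vegan: satisfied
gluten-free: has spelt — fails
corn-free: satisfied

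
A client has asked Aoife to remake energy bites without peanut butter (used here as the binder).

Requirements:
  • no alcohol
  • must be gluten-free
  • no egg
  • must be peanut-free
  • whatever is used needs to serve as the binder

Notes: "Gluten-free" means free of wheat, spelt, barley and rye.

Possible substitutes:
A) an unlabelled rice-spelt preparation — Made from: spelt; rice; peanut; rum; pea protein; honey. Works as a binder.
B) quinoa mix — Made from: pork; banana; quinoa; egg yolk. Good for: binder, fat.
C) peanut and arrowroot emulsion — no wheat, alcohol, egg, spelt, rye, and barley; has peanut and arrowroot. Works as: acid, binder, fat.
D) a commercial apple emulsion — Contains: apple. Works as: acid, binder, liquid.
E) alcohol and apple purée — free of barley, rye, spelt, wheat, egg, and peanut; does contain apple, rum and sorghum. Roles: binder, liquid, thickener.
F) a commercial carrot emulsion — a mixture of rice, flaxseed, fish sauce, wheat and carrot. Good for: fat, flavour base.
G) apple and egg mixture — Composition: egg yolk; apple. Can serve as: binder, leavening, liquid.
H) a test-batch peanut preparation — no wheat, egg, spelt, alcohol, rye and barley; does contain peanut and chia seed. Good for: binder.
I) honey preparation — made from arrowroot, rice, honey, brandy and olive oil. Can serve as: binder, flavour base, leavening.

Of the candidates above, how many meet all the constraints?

1

A: has spelt, so not gluten-free; has peanut, so not peanut-free (and 1 more) — reject
B: has egg yolk, so not egg-free — out
C: has peanut, so not peanut-free — out
D: works as a binder, no egg, no alcohol — valid
E: has rum, so not alcohol-free — reject
F: not usable as a binder; has wheat, so not gluten-free — no
G: has egg yolk, so not egg-free — reject
H: has peanut, so not peanut-free — reject
I: has brandy, so not alcohol-free — reject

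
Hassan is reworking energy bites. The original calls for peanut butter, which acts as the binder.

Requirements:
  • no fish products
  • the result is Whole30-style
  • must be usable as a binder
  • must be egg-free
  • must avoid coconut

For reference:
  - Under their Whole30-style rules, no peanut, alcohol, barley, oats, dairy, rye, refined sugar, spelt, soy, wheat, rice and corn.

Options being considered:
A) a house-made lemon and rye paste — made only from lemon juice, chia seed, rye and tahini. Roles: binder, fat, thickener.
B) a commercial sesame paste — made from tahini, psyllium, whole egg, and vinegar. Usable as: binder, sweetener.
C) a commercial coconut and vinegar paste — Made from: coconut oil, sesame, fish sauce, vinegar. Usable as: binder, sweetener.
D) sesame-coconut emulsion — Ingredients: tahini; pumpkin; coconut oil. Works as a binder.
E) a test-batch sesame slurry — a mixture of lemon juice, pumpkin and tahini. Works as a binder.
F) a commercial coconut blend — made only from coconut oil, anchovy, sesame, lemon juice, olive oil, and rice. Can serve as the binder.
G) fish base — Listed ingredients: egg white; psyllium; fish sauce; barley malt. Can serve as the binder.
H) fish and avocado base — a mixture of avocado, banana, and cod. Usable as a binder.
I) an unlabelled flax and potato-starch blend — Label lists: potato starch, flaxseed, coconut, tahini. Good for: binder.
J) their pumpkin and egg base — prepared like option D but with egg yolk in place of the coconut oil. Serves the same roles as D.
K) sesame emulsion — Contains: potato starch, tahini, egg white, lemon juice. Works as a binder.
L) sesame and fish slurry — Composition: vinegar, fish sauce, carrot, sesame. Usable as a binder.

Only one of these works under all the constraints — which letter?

E

A: has rye, so not Whole30-style — out
B: has whole egg, so not egg-free — out
C: has fish sauce, so not fish-free; has coconut oil, so not coconut-free — no
D: has coconut oil, so not coconut-free — out
E: Whole30-style, no fish — valid
F: has rice, so not Whole30-style; has anchovy, so not fish-free (and 1 more) — no
G: has barley malt, so not Whole30-style; has egg white, so not egg-free (and 1 more) — no
H: has cod, so not fish-free — out
I: has coconut, so not coconut-free — out
J: has egg yolk, so not egg-free — no
K: has egg white, so not egg-free — no
L: has fish sauce, so not fish-free — out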